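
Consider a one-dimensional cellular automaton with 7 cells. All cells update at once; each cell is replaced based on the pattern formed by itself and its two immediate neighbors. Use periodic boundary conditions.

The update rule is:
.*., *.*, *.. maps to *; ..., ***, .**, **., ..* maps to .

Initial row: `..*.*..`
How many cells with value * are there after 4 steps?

1

..****.
......*
*.....*
.*.....
count of *: 1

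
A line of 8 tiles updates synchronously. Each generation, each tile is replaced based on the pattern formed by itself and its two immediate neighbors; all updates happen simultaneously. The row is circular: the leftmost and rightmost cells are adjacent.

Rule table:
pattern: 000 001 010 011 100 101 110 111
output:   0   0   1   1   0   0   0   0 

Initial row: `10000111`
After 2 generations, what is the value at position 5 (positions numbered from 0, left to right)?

00000100
00000100
position 5 holds 1

1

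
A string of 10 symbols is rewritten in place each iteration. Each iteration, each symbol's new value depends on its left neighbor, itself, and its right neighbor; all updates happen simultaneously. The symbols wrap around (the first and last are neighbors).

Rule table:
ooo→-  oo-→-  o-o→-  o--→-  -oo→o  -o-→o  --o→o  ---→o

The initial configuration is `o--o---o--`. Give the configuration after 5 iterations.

iteration 1: o-oo-ooo-o
iteration 2: --o--o---o
iteration 3: -oo-oo-ooo
iteration 4: -o--o--o--
iteration 5: oo-oo-oo-o

oo-oo-oo-o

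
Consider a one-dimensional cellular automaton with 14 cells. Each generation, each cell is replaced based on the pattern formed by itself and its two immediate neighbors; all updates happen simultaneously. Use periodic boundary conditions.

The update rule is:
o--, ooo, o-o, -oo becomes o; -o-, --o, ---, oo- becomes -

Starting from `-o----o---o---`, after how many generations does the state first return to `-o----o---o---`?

--o----o---o--
---o----o---o-
----o----o---o
o----o----o---
-o----o----o--
--o----o----o-
---o----o----o
o---o----o----
-o---o----o---
--o---o----o--
---o---o----o-
----o---o----o
o----o---o----
-o----o---o---

14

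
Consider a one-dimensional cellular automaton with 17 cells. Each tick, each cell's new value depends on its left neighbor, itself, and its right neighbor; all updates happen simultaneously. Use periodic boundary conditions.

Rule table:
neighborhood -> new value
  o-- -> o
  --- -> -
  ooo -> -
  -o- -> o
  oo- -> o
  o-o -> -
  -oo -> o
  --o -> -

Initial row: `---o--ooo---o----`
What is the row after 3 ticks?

tick 1: ---oo-o-oo--oo---
tick 2: ---oo-o-ooo-ooo--
tick 3: ---oo-o-o-o-o-oo-

---oo-o-o-o-o-oo-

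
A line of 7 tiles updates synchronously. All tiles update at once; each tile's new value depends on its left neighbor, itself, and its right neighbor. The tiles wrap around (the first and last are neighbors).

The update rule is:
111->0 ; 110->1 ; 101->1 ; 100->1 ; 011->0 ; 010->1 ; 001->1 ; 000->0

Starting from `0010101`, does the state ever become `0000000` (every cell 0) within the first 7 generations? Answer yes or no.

yes

generation 1: 1111111
generation 2: 0000000
all cells are 0 at generation 2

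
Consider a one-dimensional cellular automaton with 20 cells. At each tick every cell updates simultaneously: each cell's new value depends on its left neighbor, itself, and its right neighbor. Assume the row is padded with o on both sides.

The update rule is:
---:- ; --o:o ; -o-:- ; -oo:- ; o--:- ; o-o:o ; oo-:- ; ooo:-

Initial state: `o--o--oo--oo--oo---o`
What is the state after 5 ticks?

--o--o---o---o----o-
-o--o---o---o----o-o
o--o---o---o----o-o-
--o---o---o----o-o-o
-o---o---o----o-o-o-

-o---o---o----o-o-o-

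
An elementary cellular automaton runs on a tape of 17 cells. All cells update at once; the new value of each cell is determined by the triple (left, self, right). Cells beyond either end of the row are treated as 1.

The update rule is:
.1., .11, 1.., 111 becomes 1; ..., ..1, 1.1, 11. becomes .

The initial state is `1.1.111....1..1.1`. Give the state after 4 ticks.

1.1.1..1.1.1..1.1

tick 1: ..1.11.1...11.1.1
tick 2: 1.1.1..11..1..1.1
tick 3: ..1.11.1.1.11.1.1
tick 4: 1.1.1..1.1.1..1.1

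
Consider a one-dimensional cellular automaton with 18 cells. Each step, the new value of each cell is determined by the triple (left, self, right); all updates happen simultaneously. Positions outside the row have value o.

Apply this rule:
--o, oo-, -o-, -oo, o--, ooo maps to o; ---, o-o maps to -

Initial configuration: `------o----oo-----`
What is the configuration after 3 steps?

step 1: o----ooo--oooo---o
step 2: oo--ooooooooooo-oo
step 3: ooooooooooooooo-oo

ooooooooooooooo-oo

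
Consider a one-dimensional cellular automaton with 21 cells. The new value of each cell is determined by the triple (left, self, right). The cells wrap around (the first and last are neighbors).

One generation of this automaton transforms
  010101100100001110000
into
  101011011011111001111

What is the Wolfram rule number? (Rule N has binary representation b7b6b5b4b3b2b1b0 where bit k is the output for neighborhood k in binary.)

position 15: 111 → 0  (bit 7 = 0)
position 6: 110 → 0  (bit 6 = 0)
position 2: 101 → 1  (bit 5 = 1)
position 7: 100 → 1  (bit 4 = 1)
position 5: 011 → 1  (bit 3 = 1)
position 1: 010 → 0  (bit 2 = 0)
position 0: 001 → 1  (bit 1 = 1)
position 11: 000 → 1  (bit 0 = 1)
bits b7..b0 = 00111011 = 59

59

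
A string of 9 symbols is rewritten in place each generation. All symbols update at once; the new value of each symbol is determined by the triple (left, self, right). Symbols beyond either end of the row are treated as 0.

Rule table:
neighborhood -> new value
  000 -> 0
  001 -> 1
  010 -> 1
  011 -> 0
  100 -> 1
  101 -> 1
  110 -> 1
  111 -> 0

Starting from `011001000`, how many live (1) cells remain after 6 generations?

4

generation 1: 101111100
generation 2: 110000110
generation 3: 011001011
generation 4: 101111101
generation 5: 110000111
generation 6: 011001001
count of 1: 4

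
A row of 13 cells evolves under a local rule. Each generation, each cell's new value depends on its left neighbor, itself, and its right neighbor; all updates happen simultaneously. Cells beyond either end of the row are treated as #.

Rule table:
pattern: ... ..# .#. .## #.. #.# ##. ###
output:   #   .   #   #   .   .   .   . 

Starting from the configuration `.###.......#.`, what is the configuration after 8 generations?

.#...#####.#.
.#.#.#.....#.
.#.#.#.###.#.
.#.#.#.#...#.
.#.#.#.#.#.#.
.#.#.#.#.#.#.  (fixed point — unchanged through generation 8)

.#.#.#.#.#.#.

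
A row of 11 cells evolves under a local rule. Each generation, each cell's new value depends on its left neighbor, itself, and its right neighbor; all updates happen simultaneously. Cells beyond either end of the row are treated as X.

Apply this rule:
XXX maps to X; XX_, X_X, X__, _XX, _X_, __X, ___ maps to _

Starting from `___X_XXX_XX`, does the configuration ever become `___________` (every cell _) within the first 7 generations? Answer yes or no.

yes

generation 1: ______X___X
generation 2: ___________
all cells are _ at generation 2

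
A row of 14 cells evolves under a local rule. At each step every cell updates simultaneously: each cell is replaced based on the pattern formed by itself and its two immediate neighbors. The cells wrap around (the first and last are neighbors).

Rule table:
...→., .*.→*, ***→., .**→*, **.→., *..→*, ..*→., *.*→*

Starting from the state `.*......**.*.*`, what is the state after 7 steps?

step 1: ***.....*.****
step 2: ...*....***...
step 3: ...**...*..*..
step 4: ...*.*..**.**.
step 5: ...****.*.**.*
step 6: *..*...****.**
step 7: .*.**..*...**.

.*.**..*...**.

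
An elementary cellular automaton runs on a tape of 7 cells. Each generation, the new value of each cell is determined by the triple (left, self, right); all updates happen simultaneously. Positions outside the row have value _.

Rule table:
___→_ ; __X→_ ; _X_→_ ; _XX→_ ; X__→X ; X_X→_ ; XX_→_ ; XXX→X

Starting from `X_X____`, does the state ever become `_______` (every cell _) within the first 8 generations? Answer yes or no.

yes

generation 1: ___X___
generation 2: ____X__
generation 3: _____X_
generation 4: ______X
generation 5: _______
all cells are _ at generation 5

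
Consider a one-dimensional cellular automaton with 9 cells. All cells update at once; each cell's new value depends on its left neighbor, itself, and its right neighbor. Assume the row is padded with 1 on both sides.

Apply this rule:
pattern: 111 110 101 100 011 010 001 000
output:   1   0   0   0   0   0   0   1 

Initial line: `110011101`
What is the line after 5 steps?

001001000

step 1: 100001000
step 2: 001100010
step 3: 000001000
step 4: 011100010
step 5: 001001000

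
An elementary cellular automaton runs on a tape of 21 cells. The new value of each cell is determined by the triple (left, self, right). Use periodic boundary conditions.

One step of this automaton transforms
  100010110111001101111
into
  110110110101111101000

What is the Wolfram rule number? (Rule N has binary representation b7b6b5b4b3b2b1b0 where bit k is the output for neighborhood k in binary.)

position 10: 111 → 0  (bit 7 = 0)
position 0: 110 → 1  (bit 6 = 1)
position 5: 101 → 0  (bit 5 = 0)
position 1: 100 → 1  (bit 4 = 1)
position 6: 011 → 1  (bit 3 = 1)
position 4: 010 → 1  (bit 2 = 1)
position 3: 001 → 1  (bit 1 = 1)
position 2: 000 → 0  (bit 0 = 0)
bits b7..b0 = 01011110 = 94

94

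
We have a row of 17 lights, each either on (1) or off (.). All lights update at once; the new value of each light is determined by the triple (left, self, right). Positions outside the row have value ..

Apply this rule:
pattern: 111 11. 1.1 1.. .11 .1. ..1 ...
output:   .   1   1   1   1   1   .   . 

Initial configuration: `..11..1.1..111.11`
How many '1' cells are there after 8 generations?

7

generation 1: ..111.1111.1.1111
generation 2: ..1.111..11111..1
generation 3: ..111.11.1...11.1
generation 4: ..1.1111111..1111
generation 5: ..111.....11.1..1
generation 6: ..1.11....11111.1
generation 7: ..11111...1...111
generation 8: ..1...11..11..1.1
count of 1: 7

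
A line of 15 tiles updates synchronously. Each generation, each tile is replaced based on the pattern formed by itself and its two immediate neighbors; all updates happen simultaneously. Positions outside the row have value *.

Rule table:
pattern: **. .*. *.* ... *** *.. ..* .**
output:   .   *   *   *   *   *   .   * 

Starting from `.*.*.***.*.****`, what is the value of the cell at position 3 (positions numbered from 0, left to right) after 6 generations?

*******.*******
******.********
*****.*********
****.**********
***.***********
**.************
position 3 holds *

*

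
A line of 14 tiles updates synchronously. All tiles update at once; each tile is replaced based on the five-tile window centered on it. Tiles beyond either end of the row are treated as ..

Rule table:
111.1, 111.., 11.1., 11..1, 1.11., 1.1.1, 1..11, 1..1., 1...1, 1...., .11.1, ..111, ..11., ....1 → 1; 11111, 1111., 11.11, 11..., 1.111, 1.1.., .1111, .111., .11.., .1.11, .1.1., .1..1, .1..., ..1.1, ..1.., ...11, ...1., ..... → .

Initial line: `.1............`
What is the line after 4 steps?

.1...1...1....

...1..........
.1...1........
...1...1......
.1...1...1....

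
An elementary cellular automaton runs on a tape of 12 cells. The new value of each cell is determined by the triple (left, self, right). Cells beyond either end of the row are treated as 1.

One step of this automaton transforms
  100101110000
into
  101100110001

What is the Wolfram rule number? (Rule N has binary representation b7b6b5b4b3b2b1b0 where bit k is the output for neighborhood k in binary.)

position 6: 111 → 1  (bit 7 = 1)
position 0: 110 → 1  (bit 6 = 1)
position 4: 101 → 0  (bit 5 = 0)
position 1: 100 → 0  (bit 4 = 0)
position 5: 011 → 0  (bit 3 = 0)
position 3: 010 → 1  (bit 2 = 1)
position 2: 001 → 1  (bit 1 = 1)
position 9: 000 → 0  (bit 0 = 0)
bits b7..b0 = 11000110 = 198

198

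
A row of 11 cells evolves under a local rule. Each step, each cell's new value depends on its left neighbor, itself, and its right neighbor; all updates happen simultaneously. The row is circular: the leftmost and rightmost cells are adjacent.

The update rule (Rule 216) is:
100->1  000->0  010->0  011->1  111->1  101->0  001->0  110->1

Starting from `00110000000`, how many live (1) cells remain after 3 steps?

5

00111000000
00111100000
00111110000
count of 1: 5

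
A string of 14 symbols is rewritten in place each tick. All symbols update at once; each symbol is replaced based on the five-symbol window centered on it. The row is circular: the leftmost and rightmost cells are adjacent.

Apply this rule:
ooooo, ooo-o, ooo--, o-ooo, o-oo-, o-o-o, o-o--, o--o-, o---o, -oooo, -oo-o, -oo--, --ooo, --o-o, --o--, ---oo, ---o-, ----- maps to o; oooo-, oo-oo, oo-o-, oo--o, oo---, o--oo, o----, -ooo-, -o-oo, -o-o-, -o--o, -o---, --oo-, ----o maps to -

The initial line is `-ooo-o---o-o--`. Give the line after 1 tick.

oo-o-o-ooo-o-o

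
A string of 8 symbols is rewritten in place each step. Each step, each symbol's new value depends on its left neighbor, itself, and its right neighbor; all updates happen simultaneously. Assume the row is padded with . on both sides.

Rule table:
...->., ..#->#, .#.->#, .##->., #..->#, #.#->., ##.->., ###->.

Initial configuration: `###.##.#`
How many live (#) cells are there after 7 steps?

.......#
......##
.....#..
....###.
...#...#
..###.##
.#......
count of #: 1

1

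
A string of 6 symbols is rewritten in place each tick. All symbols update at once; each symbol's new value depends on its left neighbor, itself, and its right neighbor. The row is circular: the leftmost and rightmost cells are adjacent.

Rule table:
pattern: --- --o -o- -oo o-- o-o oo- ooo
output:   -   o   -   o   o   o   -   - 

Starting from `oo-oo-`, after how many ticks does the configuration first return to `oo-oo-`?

3

o-oo-o
-oo-oo
oo-oo-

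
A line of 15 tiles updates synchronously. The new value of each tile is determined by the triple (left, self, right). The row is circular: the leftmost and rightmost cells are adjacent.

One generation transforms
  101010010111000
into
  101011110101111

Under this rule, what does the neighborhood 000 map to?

At position 13 the neighborhood is 000; the next row has 1 there.

1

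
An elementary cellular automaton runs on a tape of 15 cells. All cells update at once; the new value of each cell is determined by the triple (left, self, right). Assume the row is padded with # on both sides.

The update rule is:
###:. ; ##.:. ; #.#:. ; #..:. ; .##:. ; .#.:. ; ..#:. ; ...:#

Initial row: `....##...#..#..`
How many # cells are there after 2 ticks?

7

.##....#.......
....##...#####.
count of #: 7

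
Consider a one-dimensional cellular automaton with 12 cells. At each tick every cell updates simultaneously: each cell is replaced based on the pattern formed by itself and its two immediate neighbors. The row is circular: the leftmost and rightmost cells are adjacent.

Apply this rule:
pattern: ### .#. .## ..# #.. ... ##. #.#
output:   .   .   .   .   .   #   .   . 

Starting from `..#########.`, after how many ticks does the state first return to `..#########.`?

2

#...........
..#########.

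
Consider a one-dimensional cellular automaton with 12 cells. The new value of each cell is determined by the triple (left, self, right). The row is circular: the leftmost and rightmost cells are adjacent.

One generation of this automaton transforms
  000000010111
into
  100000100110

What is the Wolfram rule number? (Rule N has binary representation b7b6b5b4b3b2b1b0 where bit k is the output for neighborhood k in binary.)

position 10: 111 → 1  (bit 7 = 1)
position 11: 110 → 0  (bit 6 = 0)
position 8: 101 → 0  (bit 5 = 0)
position 0: 100 → 1  (bit 4 = 1)
position 9: 011 → 1  (bit 3 = 1)
position 7: 010 → 0  (bit 2 = 0)
position 6: 001 → 1  (bit 1 = 1)
position 1: 000 → 0  (bit 0 = 0)
bits b7..b0 = 10011010 = 154

154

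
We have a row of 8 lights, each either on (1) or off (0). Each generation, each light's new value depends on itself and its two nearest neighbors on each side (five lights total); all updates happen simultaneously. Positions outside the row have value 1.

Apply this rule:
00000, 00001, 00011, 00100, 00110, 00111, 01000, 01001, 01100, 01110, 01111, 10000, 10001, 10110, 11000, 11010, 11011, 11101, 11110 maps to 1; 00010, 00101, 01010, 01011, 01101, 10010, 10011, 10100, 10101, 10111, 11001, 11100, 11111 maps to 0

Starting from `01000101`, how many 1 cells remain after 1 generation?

3

10110000
count of 1: 3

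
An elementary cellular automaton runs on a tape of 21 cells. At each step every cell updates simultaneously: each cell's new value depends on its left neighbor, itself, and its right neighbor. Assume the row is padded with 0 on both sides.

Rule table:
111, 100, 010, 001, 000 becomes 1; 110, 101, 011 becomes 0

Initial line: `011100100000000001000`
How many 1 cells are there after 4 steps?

101011111111111111111
101001111111111111110
101110111111111111101
100100011111111111001
count of 1: 14

14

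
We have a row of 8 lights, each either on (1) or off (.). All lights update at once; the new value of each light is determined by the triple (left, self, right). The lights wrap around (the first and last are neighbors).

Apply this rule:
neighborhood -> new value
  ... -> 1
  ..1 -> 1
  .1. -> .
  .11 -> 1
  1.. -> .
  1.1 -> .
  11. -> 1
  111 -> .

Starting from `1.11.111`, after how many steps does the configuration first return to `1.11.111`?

24

step 1: 1.11.1..
step 2: ..11...1
step 3: .111.11.
step 4: 11.1.11.
step 5: 11...11.
step 6: 11.1111.
step 7: 11.1..1.
step 8: 11...1..
step 9: 11.11..1
step 10: .1.11.11
step 11: ...11.11
step 12: .1111.11
step 13: .1..1.11
step 14: ...1..11
step 15: .11..111
step 16: .11.11.1
step 17: .11.11..
step 18: 111.11.1
step 19: ..1.11.1
step 20: .1..11..
step 21: 1..111.1
step 22: 1.11.1.1
step 23: 1.11...1
step 24: 1.11.111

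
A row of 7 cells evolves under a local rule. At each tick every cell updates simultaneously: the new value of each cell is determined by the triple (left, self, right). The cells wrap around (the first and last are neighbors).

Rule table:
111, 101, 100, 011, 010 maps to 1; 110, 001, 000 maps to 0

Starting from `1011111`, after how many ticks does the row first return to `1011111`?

7

tick 1: 0111111
tick 2: 1111110
tick 3: 1111101
tick 4: 1111011
tick 5: 1110111
tick 6: 1101111
tick 7: 1011111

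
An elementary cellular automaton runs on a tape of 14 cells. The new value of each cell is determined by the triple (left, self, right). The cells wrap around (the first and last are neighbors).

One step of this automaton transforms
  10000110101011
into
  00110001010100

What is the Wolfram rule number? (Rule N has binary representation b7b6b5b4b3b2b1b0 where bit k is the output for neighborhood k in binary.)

position 13: 111 → 0  (bit 7 = 0)
position 0: 110 → 0  (bit 6 = 0)
position 7: 101 → 1  (bit 5 = 1)
position 1: 100 → 0  (bit 4 = 0)
position 5: 011 → 0  (bit 3 = 0)
position 8: 010 → 0  (bit 2 = 0)
position 4: 001 → 0  (bit 1 = 0)
position 2: 000 → 1  (bit 0 = 1)
bits b7..b0 = 00100001 = 33

33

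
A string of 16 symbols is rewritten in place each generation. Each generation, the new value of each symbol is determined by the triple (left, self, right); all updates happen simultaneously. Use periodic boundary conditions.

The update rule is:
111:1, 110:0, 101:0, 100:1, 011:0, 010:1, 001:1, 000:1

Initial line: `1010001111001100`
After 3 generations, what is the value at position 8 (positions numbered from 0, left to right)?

1

1011110110110011
0001100000001101
1110011111110001
position 8 holds 1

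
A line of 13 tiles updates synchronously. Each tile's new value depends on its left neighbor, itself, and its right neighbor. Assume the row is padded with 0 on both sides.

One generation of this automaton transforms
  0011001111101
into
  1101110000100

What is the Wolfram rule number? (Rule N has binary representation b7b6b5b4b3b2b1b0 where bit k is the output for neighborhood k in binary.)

position 7: 111 → 0  (bit 7 = 0)
position 3: 110 → 1  (bit 6 = 1)
position 11: 101 → 0  (bit 5 = 0)
position 4: 100 → 1  (bit 4 = 1)
position 2: 011 → 0  (bit 3 = 0)
position 12: 010 → 0  (bit 2 = 0)
position 1: 001 → 1  (bit 1 = 1)
position 0: 000 → 1  (bit 0 = 1)
bits b7..b0 = 01010011 = 83

83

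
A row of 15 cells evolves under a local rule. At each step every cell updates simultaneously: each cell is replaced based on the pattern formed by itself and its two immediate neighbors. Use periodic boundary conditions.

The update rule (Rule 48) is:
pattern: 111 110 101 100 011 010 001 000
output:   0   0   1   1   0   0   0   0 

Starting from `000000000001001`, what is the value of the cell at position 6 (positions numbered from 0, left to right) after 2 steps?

100000000000100
010000000000010
position 6 holds 0

0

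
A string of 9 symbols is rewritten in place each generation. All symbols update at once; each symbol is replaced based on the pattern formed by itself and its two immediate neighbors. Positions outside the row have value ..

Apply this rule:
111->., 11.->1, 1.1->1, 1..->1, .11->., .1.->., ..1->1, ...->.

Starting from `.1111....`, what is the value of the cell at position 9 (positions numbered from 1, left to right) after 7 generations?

1

1...11...
.1.1.11..
1.1.1.11.
.1.1.1.11
1.1.1.1.1
.1.1.1.1.
1.1.1.1.1
position 9 holds 1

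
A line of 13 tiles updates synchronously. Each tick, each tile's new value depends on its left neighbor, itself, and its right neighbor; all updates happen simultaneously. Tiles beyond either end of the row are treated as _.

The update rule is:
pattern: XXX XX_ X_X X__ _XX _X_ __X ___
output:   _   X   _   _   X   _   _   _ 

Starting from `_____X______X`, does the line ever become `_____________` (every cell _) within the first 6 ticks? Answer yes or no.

tick 1: _____________
all cells are _ at tick 1

yes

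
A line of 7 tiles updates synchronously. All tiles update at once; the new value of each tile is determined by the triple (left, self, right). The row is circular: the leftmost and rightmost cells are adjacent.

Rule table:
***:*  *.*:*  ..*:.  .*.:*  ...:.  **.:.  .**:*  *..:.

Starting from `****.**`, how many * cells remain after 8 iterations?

***.***
**.****
*.*****
.******
******.
*****.*
****.**  (repeats iteration 0; period 7)
iteration 8: ***.***
count of *: 6

6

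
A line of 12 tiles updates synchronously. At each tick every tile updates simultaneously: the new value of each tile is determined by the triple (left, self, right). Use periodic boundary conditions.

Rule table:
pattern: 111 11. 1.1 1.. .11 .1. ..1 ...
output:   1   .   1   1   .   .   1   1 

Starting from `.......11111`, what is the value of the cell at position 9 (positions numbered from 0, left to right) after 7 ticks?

tick 1: 1111111.111.
tick 2: .11111.1.1.1
tick 3: 1.111.1.1.1.
tick 4: .1.1.1.1.1.1
tick 5: 1.1.1.1.1.1.
tick 6: .1.1.1.1.1.1  (repeats tick 4; period 2)
tick 7: 1.1.1.1.1.1.
position 9 holds .

.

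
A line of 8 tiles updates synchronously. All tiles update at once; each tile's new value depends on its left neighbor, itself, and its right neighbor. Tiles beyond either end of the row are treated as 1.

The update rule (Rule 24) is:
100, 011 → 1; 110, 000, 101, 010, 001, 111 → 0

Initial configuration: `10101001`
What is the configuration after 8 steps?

00000101
10000001
01000001
00100001
10010001
01001001
00100101
10010001

10010001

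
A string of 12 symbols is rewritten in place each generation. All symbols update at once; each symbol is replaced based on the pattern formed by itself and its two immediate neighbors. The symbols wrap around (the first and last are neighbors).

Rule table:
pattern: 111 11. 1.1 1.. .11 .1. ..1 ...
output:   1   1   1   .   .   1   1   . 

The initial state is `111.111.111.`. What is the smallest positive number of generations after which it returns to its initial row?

4

.111.111.111
1.111.111.11
11.111.111.1
111.111.111.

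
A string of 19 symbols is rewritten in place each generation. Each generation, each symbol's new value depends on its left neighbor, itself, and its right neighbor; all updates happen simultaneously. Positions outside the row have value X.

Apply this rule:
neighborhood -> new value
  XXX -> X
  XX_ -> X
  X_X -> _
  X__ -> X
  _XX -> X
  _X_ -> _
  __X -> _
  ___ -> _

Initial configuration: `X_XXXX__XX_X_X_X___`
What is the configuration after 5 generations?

X_XXXXX_XX______X__
X_XXXXX_XXX______X_
X_XXXXX_XXXX_______
X_XXXXX_XXXXX______
X_XXXXX_XXXXXX_____

X_XXXXX_XXXXXX_____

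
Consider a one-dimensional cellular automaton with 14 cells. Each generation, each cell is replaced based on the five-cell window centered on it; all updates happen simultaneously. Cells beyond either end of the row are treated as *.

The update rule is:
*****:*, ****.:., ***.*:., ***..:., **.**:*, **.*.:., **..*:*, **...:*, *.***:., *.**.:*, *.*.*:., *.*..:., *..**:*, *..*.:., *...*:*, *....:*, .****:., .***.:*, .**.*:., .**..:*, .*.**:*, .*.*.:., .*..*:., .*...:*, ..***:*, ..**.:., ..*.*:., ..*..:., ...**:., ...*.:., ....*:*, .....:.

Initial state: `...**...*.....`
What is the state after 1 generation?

**..***..**.*.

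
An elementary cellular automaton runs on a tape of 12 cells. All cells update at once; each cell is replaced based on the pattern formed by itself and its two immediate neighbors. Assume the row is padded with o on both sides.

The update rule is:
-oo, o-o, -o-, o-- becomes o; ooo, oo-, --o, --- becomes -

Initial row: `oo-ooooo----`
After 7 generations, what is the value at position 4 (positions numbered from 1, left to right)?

--oo----o---
o-o-o---oo--
-ooooo--o-o-
oo----o-oooo
--o---ooo---
o-oo--o--o--
-oo-o-oo-oo-
position 4 holds -

-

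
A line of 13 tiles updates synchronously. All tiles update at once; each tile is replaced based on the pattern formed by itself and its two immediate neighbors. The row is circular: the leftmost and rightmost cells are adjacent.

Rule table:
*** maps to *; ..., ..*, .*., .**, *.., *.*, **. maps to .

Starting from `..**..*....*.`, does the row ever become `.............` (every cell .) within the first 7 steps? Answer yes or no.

step 1: .............
all cells are . at step 1

yes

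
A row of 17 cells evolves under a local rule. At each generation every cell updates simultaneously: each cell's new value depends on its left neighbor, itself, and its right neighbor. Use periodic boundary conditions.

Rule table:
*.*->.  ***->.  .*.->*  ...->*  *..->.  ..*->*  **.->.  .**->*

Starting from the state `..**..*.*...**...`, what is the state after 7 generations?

**..*****..**.*.*

***..**.*.***..**
....**..*.*...**.
*****..**.*.***..
*.....**..*.*...*
..*****..**.*.***
.**.....**..*.*..
**..*****..**.*.*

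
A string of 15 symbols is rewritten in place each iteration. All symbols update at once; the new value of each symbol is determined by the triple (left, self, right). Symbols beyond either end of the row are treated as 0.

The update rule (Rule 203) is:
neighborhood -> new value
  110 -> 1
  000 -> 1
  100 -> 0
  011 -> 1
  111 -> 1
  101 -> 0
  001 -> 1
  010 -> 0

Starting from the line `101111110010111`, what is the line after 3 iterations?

001111110100111
111111110001111
111111110111111

111111110111111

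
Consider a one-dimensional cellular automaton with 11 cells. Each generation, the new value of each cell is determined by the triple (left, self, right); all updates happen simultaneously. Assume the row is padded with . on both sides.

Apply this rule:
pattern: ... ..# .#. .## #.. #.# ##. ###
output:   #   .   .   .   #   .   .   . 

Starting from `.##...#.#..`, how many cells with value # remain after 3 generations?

5

...##....##
##...###...
..##....###
count of #: 5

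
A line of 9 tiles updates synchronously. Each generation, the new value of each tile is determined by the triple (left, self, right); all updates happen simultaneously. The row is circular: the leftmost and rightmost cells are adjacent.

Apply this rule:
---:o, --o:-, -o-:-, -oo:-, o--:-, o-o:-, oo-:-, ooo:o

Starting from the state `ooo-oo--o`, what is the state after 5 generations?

oo-------
---ooooo-
oo--ooo--
-----o---
oooo---oo

oooo---oo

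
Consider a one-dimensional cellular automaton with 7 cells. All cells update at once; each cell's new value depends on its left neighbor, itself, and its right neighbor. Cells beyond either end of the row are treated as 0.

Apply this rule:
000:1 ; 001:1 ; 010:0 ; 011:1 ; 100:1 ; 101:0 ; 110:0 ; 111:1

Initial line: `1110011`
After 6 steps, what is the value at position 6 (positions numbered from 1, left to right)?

0

1101110
1001101
0111000
1110111
1100110
1011101
position 6 holds 0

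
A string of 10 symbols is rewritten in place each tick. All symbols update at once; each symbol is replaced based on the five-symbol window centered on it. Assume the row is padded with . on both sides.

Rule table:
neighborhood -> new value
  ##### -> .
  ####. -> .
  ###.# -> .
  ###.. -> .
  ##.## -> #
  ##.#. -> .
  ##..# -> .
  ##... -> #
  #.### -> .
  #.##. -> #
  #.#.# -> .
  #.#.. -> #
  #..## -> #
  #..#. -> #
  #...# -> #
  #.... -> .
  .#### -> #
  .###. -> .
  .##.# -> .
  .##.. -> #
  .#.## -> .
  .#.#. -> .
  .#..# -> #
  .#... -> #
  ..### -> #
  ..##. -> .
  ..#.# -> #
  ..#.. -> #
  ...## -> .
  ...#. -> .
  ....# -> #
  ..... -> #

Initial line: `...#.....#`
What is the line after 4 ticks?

##.##.##.#
..##.##..#
#...###.##
###.#..###

###.#..###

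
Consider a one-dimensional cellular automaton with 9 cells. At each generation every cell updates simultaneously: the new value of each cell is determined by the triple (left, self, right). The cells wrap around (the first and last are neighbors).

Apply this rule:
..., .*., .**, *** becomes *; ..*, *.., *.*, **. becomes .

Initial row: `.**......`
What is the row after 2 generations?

.*..*****
.*..****.

.*..****.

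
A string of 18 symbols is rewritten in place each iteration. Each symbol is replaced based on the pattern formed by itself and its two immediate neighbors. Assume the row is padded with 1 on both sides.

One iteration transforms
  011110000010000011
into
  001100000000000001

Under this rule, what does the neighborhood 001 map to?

0

At position 9 the neighborhood is 001; the next row has 0 there.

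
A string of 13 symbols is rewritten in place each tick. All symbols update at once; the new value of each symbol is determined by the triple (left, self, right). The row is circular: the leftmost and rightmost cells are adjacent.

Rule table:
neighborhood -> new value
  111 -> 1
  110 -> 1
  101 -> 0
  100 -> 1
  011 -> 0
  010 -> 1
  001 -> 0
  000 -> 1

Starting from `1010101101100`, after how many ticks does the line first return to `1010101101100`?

1010100100110
1010110110010
1010010011010
1011011001010
1001001101010
1101100101010
0100110101010
0110010101011
0011010101001
1001010101101
1101010100100
0101010110110
0101010010011
0101011011001
0101001001101
0101101100101
0100100110101
0110110010101
0010011010101
1011001010101
1001101010100
1100101010110
0110101010010
0010101011011
1010101001001
1010101101100

26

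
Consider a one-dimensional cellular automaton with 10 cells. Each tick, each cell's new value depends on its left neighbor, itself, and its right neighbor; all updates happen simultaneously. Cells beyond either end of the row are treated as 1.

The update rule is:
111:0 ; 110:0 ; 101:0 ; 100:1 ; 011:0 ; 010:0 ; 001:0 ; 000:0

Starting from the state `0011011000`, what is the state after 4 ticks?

1001000000

1000000100
0100000010
0010000000
1001000000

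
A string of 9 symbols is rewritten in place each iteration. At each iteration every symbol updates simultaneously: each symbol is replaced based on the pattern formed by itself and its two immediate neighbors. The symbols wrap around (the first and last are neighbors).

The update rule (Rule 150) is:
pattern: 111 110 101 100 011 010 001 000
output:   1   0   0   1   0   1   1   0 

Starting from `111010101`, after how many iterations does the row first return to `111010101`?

iteration 1: 110010100
iteration 2: 001110111
iteration 3: 110100010
iteration 4: 000110110
iteration 5: 001000001
iteration 6: 111100011
iteration 7: 111010101

7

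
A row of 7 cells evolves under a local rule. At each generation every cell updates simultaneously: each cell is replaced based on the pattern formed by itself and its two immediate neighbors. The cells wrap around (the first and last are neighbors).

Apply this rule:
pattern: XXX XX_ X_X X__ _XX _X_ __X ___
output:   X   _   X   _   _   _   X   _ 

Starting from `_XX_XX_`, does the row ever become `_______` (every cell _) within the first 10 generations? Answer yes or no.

no

X__X___
__X___X
_X___X_
X___X__
___X__X
__X__X_
_X__X__
X__X___  (repeats generation 1; period 7)
generation 10: _X___X_
generation 10 is _X___X_, still not uniform _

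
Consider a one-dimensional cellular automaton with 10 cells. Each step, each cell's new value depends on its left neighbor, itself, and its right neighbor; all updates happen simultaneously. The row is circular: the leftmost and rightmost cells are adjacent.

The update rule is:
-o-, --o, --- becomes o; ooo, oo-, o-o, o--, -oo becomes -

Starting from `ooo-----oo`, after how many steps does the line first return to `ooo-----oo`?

----oooo--
oooo-----o
-----oooo-
ooooo-----
------oooo
-ooooo----
o------ooo
--ooooo---
oo------oo
---ooooo--
ooo------o
----ooooo-
oooo------
-----ooooo
-oooo-----
o-----oooo
--oooo----
oo-----ooo
---oooo---
ooo-----oo

20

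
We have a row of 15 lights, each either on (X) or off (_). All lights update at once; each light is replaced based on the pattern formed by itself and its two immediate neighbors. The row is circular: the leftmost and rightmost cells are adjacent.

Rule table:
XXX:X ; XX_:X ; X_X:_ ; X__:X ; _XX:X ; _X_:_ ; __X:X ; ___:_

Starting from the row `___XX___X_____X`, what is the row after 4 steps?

XXXXXXXXX_X_X_X

X_XXXX_X_X___X_
__XXXX____X_X__
_XXXXXX__X___X_
XXXXXXXXX_X_X_X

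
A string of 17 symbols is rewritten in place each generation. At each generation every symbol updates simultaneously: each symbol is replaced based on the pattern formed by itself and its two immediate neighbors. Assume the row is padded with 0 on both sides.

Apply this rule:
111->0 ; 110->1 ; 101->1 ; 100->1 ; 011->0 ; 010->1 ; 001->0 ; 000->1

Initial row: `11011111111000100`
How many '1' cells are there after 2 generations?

10

generation 1: 01100000001110111
generation 2: 00111111100011001
count of 1: 10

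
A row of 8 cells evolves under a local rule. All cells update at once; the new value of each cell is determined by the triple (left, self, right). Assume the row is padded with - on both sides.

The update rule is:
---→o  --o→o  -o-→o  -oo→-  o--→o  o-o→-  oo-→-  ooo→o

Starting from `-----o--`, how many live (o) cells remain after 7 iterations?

oooooooo
-oooooo-
o-oooo-o
o--oo--o
ooo--ooo
-o-oo-o-
oo----oo
count of o: 4

4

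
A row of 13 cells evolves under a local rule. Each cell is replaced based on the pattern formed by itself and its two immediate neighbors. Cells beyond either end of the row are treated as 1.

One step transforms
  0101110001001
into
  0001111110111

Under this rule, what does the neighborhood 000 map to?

1

At position 7 the neighborhood is 000; the next row has 1 there.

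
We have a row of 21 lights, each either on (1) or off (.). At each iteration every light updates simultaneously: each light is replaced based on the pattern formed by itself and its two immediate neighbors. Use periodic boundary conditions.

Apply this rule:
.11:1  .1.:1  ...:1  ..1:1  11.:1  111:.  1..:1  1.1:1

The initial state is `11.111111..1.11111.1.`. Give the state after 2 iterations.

...111111....11111...

1111....111111...1111
...111111....11111...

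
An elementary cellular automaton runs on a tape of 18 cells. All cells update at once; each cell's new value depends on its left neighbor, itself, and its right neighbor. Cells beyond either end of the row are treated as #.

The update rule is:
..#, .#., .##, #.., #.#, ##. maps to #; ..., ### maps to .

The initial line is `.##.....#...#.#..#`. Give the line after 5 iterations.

..##....##...####.

####...###.#######
...##.##.###......
#.########.##....#
###......#####..##
..##....##...####.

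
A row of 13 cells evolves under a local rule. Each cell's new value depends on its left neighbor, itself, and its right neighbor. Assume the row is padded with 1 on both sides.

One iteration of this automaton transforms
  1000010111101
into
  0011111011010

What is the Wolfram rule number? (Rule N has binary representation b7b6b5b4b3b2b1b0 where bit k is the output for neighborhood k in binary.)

167

position 8: 111 → 1  (bit 7 = 1)
position 0: 110 → 0  (bit 6 = 0)
position 6: 101 → 1  (bit 5 = 1)
position 1: 100 → 0  (bit 4 = 0)
position 7: 011 → 0  (bit 3 = 0)
position 5: 010 → 1  (bit 2 = 1)
position 4: 001 → 1  (bit 1 = 1)
position 2: 000 → 1  (bit 0 = 1)
bits b7..b0 = 10100111 = 167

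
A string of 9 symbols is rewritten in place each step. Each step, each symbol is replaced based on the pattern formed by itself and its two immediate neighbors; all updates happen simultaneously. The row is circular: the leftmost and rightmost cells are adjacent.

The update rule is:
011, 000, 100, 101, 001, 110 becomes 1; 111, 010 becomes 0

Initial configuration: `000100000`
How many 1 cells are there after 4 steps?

3

111011111
001110000
111011111  (repeats step 1; period 2)
step 4: 001110000
count of 1: 3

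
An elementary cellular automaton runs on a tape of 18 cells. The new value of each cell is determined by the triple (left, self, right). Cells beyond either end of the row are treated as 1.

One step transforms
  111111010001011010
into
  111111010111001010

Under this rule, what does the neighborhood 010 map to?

1

At position 7 the neighborhood is 010; the next row has 1 there.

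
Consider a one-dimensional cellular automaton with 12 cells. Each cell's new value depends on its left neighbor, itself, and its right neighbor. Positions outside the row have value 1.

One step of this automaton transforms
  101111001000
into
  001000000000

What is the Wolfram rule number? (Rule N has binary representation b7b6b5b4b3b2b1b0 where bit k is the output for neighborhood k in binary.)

8

position 3: 111 → 0  (bit 7 = 0)
position 0: 110 → 0  (bit 6 = 0)
position 1: 101 → 0  (bit 5 = 0)
position 6: 100 → 0  (bit 4 = 0)
position 2: 011 → 1  (bit 3 = 1)
position 8: 010 → 0  (bit 2 = 0)
position 7: 001 → 0  (bit 1 = 0)
position 10: 000 → 0  (bit 0 = 0)
bits b7..b0 = 00001000 = 8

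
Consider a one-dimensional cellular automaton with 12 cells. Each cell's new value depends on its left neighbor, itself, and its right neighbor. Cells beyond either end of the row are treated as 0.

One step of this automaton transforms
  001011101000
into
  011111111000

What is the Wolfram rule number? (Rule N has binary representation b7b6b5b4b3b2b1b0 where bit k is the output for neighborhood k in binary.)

position 5: 111 → 1  (bit 7 = 1)
position 6: 110 → 1  (bit 6 = 1)
position 3: 101 → 1  (bit 5 = 1)
position 9: 100 → 0  (bit 4 = 0)
position 4: 011 → 1  (bit 3 = 1)
position 2: 010 → 1  (bit 2 = 1)
position 1: 001 → 1  (bit 1 = 1)
position 0: 000 → 0  (bit 0 = 0)
bits b7..b0 = 11101110 = 238

238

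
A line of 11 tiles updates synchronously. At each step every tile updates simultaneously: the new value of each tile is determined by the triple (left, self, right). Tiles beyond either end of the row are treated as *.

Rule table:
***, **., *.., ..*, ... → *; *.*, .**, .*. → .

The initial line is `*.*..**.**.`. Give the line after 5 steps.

*****..**.*

step 1: *..**.*..*.
step 2: ***.*..**..
step 3: ***..**.***
step 4: *****.*..**
step 5: *****..**.*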